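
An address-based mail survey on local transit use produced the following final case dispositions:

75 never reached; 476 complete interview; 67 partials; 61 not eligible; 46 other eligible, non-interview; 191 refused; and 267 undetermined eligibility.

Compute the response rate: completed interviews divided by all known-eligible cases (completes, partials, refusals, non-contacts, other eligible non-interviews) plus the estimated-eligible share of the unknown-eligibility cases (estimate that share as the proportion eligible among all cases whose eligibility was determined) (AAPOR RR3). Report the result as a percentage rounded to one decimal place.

43.1%

Top: 476
Determined eligible: 476 + 67 + 191 + 75 + 46 = 855
e = 855 / (855 + 61) = 855 / 916 = 0.9334
Estimated eligible among unknowns: 0.9334 × 267 = 249.22
Base: 855 + 249.22 = 1104.22
RR3 = 476 / 1104.22 = 0.4311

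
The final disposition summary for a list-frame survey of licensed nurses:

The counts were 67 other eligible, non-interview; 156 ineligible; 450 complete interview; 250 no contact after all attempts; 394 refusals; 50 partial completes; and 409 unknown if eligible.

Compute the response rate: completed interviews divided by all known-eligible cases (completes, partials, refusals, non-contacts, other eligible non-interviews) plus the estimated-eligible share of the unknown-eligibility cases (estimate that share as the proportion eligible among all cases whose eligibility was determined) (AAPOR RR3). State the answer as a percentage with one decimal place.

28.6%

Top → 450
Determined eligible → 450 + 50 + 394 + 250 + 67 = 1211
e = 1211 / (1211 + 156) = 1211 / 1367 = 0.8859
e × U → 0.8859 × 409 = 362.33
Denominator → 1211 + 362.33 = 1573.33
RR3 = 450 / 1573.33 = 0.2860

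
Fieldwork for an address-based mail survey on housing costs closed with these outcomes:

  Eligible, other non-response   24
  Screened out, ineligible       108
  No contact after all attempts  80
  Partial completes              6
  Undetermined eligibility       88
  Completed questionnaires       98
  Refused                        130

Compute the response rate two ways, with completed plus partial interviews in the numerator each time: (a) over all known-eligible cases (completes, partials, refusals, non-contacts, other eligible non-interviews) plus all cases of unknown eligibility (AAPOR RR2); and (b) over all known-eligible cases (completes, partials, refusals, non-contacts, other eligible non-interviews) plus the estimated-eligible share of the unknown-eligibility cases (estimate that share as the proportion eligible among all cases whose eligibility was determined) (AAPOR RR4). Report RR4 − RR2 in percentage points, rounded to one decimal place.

1.3

Top: 98 + 6 = 104
Denominator: 98 + 6 + 130 + 80 + 24 + 88 = 426
RR2 = 104 / 426 = 0.2441
Known eligible: 98 + 6 + 130 + 80 + 24 = 338
e = 338 / (338 + 108) = 338 / 446 = 0.7578
Estimated eligible among unknowns: 0.7578 × 88 = 66.69
Denominator: 338 + 66.69 = 404.69
RR4 = 104 / 404.69 = 0.2570
Difference = 25.70 − 24.41 = 1.29 percentage points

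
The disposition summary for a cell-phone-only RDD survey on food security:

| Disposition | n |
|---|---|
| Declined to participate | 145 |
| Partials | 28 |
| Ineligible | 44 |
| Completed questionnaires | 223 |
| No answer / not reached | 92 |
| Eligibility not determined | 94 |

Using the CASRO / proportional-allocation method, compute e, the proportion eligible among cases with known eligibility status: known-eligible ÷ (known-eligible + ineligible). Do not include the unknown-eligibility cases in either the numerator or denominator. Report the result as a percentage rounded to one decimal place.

Determined eligible = 223 + 28 + 145 + 92 = 488
e = 488 / (488 + 44) = 488 / 532 = 0.9173

91.7%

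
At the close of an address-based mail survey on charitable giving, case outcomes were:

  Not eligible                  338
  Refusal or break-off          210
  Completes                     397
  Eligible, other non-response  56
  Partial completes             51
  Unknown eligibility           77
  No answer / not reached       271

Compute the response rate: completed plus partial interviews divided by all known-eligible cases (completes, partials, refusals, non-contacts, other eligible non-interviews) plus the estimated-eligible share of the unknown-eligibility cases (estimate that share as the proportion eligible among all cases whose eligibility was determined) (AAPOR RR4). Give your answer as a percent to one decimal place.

Top: 397 + 51 = 448
Determined eligible: 397 + 51 + 210 + 271 + 56 = 985
e = 985 / (985 + 338) = 985 / 1323 = 0.7445
Eligible share of unknowns: 0.7445 × 77 = 57.33
Denominator: 985 + 57.33 = 1042.33
RR4 = 448 / 1042.33 = 0.4298

43.0%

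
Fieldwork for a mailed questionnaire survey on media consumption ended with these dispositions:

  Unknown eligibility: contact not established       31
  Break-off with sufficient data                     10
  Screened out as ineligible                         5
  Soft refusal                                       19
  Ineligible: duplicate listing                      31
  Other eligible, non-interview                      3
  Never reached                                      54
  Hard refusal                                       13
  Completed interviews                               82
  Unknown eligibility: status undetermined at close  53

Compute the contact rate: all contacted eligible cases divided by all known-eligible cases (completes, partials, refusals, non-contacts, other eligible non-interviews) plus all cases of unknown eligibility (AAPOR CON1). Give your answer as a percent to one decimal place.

47.9%

Refusal or break-off = 13 + 19 = 32
Unknown eligibility = 31 + 53 = 84
Ineligible = 5 + 31 = 36
Num = 82 + 10 + 32 + 3 = 127
Denominator = 82 + 10 + 32 + 54 + 3 + 84 = 265
CON1 = 127 / 265 = 0.4792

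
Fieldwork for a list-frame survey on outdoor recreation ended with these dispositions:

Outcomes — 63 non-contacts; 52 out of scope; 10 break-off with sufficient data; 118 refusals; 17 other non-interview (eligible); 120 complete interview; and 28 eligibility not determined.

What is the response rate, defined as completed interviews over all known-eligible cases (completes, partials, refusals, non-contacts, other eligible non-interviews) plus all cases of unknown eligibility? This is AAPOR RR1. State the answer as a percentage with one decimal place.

33.7%

Numerator → 120
Denom → 120 + 10 + 118 + 63 + 17 + 28 = 356
RR1 = 120 / 356 = 0.3371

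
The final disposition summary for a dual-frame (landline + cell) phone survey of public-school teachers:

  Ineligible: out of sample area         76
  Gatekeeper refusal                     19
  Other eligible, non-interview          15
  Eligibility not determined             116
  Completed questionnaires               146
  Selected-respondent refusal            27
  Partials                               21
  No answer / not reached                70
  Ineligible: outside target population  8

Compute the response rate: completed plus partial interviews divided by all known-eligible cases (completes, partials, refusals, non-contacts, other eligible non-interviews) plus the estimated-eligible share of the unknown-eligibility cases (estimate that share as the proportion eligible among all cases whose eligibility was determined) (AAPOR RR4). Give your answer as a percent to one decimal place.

43.0%

Refused = 19 + 27 = 46
Ineligible = 8 + 76 = 84
Numerator: 146 + 21 = 167
Eligible (known): 146 + 21 + 46 + 70 + 15 = 298
e = 298 / (298 + 84) = 298 / 382 = 0.7801
Estimated eligible among unknowns: 0.7801 × 116 = 90.49
Denom: 298 + 90.49 = 388.49
RR4 = 167 / 388.49 = 0.4299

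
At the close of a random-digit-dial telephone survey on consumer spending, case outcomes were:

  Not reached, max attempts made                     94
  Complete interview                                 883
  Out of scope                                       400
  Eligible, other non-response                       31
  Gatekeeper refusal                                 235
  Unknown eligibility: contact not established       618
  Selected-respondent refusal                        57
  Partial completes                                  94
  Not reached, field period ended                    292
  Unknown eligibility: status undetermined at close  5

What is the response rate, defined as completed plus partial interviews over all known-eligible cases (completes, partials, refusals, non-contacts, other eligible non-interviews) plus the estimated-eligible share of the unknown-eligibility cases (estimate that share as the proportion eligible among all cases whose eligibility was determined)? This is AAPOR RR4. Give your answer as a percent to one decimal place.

Refusal or break-off = 235 + 57 = 292
Never reached = 292 + 94 = 386
Unknown if eligible = 618 + 5 = 623
Top = 883 + 94 = 977
Known eligible = 883 + 94 + 292 + 386 + 31 = 1686
e = 1686 / (1686 + 400) = 1686 / 2086 = 0.8082
Estimated eligible among unknowns = 0.8082 × 623 = 503.51
Denom = 1686 + 503.51 = 2189.51
RR4 = 977 / 2189.51 = 0.4462

44.6%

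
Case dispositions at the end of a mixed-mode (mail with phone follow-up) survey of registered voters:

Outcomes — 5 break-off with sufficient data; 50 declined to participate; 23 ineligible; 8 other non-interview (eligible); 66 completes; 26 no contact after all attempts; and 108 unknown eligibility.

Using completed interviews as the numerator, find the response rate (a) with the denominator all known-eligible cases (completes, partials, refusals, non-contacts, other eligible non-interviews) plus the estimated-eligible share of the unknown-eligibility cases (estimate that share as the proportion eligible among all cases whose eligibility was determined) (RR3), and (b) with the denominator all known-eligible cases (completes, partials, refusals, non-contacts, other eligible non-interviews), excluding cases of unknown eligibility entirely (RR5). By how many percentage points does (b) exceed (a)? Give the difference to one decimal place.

Top = 66
Determined eligible = 66 + 5 + 50 + 26 + 8 = 155
e = 155 / (155 + 23) = 155 / 178 = 0.8708
Estimated eligible among unknowns = 0.8708 × 108 = 94.05
Denom = 155 + 94.05 = 249.05
RR3 = 66 / 249.05 = 0.2650
Denom = 66 + 5 + 50 + 26 + 8 = 155
RR5 = 66 / 155 = 0.4258
Difference = 42.58 − 26.50 = 16.08 percentage points

16.1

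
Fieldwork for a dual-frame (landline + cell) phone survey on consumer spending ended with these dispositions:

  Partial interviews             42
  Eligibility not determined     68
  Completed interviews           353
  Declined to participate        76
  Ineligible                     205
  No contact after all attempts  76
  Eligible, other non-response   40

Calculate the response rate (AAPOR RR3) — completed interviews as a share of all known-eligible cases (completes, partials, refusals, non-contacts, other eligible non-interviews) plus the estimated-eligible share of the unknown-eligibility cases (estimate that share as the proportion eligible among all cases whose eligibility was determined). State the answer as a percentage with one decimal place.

55.4%

Top → 353
Eligible (known) → 353 + 42 + 76 + 76 + 40 = 587
e = 587 / (587 + 205) = 587 / 792 = 0.7412
Estimated eligible among unknowns → 0.7412 × 68 = 50.40
Denominator → 587 + 50.40 = 637.40
RR3 = 353 / 637.40 = 0.5538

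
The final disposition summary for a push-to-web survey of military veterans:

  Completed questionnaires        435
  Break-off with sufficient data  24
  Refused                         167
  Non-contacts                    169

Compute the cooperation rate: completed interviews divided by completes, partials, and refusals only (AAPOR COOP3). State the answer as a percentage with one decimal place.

Numerator: 435
Denom: 435 + 24 + 167 = 626
COOP3 = 435 / 626 = 0.6949

69.5%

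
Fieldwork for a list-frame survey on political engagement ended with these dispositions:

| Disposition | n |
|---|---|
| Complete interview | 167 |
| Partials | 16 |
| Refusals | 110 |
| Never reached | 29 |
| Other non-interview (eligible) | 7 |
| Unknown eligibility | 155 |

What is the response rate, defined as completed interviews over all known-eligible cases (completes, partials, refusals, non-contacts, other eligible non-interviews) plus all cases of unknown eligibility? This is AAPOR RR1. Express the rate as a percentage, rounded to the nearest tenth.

34.5%

Numerator: 167
Base: 167 + 16 + 110 + 29 + 7 + 155 = 484
RR1 = 167 / 484 = 0.3450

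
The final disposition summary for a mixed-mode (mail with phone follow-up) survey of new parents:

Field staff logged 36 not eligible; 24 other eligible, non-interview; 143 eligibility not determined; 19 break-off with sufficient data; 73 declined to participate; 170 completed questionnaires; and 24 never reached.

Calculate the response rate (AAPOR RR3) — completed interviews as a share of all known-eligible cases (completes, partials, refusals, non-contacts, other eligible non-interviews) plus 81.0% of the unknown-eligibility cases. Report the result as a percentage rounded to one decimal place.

39.9%

Numerator → 170
Known eligible → 170 + 19 + 73 + 24 + 24 = 310
Estimated eligible among unknowns → 0.8100 × 143 = 115.83
Base → 310 + 115.83 = 425.83
RR3 = 170 / 425.83 = 0.3992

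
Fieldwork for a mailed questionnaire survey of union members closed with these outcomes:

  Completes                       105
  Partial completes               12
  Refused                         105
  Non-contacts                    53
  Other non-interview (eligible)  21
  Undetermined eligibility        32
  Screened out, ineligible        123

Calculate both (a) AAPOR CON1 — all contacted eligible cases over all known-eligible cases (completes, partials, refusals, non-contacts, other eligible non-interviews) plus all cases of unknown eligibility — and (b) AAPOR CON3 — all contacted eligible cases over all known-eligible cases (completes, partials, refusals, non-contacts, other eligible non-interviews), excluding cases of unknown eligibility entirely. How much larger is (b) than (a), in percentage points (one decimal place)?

8.0

Numerator = 105 + 12 + 105 + 21 = 243
Base = 105 + 12 + 105 + 53 + 21 + 32 = 328
CON1 = 243 / 328 = 0.7409
Base = 105 + 12 + 105 + 53 + 21 = 296
CON3 = 243 / 296 = 0.8209
Difference = 82.09 − 74.09 = 8.00 percentage points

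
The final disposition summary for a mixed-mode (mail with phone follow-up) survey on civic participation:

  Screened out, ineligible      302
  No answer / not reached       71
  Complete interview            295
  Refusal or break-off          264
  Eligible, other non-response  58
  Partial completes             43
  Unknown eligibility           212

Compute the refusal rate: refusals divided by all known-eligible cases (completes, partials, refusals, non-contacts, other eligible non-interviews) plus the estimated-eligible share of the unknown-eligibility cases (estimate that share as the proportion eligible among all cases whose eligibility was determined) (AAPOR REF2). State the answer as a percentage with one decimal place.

Numerator: 264
Known eligible: 295 + 43 + 264 + 71 + 58 = 731
e = 731 / (731 + 302) = 731 / 1033 = 0.7076
Estimated eligible among unknowns: 0.7076 × 212 = 150.01
Denom: 731 + 150.01 = 881.01
REF2 = 264 / 881.01 = 0.2997

30.0%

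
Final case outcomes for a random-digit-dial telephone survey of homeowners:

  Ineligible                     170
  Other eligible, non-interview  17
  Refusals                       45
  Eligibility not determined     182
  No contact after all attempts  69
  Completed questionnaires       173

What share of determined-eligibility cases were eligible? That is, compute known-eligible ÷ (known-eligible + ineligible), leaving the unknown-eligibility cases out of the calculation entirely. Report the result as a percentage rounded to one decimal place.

64.1%

Known eligible → 173 + 45 + 69 + 17 = 304
e = 304 / (304 + 170) = 304 / 474 = 0.6414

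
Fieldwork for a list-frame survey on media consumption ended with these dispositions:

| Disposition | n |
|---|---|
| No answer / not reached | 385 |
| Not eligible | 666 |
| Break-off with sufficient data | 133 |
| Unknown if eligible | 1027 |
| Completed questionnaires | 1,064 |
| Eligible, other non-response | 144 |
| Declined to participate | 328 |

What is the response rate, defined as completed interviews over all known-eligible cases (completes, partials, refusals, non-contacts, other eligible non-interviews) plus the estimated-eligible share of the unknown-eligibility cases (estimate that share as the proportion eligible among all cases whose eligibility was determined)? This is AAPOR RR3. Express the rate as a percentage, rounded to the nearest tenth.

37.6%

Numerator → 1064
Determined eligible → 1064 + 133 + 328 + 385 + 144 = 2054
e = 2054 / (2054 + 666) = 2054 / 2720 = 0.7551
e × U → 0.7551 × 1027 = 775.49
Base → 2054 + 775.49 = 2829.49
RR3 = 1064 / 2829.49 = 0.3760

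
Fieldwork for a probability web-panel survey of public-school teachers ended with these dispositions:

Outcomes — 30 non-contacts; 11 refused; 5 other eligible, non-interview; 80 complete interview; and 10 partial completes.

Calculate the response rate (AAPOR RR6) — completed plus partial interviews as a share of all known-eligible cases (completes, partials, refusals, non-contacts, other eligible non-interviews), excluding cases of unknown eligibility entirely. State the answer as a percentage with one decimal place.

Top → 80 + 10 = 90
Denom → 80 + 10 + 11 + 30 + 5 = 136
RR6 = 90 / 136 = 0.6618

66.2%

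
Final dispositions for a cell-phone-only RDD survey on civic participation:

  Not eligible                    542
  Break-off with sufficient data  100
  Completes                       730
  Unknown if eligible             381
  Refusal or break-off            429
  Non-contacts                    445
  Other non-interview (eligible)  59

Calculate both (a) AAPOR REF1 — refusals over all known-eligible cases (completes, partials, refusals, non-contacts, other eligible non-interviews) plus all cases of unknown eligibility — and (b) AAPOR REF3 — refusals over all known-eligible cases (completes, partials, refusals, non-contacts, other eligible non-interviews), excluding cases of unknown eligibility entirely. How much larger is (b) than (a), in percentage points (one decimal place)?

Top: 429
Base: 730 + 100 + 429 + 445 + 59 + 381 = 2144
REF1 = 429 / 2144 = 0.2001
Base: 730 + 100 + 429 + 445 + 59 = 1763
REF3 = 429 / 1763 = 0.2433
Difference = 24.33 − 20.01 = 4.32 percentage points

4.3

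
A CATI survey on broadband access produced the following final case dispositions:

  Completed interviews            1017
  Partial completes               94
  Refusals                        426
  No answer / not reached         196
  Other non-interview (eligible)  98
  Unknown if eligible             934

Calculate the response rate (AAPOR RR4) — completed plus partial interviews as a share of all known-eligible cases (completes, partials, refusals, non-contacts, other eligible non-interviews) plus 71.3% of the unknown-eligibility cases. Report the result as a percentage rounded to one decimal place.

Numerator → 1017 + 94 = 1111
Determined eligible → 1017 + 94 + 426 + 196 + 98 = 1831
e × U → 0.7130 × 934 = 665.94
Base → 1831 + 665.94 = 2496.94
RR4 = 1111 / 2496.94 = 0.4449

44.5%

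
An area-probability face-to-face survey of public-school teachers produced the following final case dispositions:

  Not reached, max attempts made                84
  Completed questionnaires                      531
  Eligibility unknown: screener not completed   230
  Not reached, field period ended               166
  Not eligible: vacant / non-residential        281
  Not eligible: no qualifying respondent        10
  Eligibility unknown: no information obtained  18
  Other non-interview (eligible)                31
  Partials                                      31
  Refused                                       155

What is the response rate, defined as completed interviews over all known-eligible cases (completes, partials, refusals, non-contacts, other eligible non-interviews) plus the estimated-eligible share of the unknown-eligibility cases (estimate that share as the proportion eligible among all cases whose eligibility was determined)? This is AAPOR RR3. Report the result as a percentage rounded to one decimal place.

44.6%

Never reached = 166 + 84 = 250
Eligibility not determined = 230 + 18 = 248
Ineligible = 10 + 281 = 291
Num = 531
Eligible (known) = 531 + 31 + 155 + 250 + 31 = 998
e = 998 / (998 + 291) = 998 / 1289 = 0.7742
e × U = 0.7742 × 248 = 192.00
Denom = 998 + 192.00 = 1190.00
RR3 = 531 / 1190.00 = 0.4462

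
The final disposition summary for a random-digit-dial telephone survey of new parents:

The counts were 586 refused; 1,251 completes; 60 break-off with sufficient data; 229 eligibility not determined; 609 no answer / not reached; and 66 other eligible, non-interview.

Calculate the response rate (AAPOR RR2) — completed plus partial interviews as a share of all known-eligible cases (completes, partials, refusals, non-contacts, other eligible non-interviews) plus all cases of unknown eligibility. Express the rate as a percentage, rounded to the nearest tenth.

46.8%

Numerator: 1251 + 60 = 1311
Denominator: 1251 + 60 + 586 + 609 + 66 + 229 = 2801
RR2 = 1311 / 2801 = 0.4680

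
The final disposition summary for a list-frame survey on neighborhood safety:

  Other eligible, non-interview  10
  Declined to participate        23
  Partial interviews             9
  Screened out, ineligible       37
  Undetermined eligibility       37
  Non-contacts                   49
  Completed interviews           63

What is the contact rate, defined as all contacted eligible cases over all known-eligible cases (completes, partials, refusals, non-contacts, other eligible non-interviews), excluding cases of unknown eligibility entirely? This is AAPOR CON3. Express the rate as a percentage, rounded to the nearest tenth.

Num = 63 + 9 + 23 + 10 = 105
Denominator = 63 + 9 + 23 + 49 + 10 = 154
CON3 = 105 / 154 = 0.6818

68.2%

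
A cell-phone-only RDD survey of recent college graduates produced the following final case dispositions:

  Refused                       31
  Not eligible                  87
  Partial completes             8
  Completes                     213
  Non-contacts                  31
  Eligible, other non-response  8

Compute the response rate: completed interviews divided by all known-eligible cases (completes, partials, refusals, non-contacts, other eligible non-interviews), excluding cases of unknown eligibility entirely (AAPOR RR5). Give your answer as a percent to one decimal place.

73.2%

Top = 213
Denominator = 213 + 8 + 31 + 31 + 8 = 291
RR5 = 213 / 291 = 0.7320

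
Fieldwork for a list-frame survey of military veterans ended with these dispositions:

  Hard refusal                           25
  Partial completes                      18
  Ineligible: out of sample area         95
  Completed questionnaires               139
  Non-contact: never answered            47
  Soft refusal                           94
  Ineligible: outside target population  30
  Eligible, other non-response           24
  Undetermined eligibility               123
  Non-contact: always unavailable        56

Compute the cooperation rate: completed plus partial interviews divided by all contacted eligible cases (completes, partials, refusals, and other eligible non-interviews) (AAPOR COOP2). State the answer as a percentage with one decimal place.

52.3%

Declined to participate = 25 + 94 = 119
No answer / not reached = 47 + 56 = 103
Out of scope = 30 + 95 = 125
Numerator = 139 + 18 = 157
Base = 139 + 18 + 119 + 24 = 300
COOP2 = 157 / 300 = 0.5233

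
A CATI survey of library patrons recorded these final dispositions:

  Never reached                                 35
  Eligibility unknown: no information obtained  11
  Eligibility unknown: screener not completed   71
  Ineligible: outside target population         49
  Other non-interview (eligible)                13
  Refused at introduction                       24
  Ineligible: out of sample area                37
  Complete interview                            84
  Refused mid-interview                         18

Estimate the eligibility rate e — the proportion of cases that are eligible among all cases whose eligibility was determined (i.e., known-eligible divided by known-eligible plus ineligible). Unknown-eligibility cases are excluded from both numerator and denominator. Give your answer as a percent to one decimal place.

Refusal or break-off = 24 + 18 = 42
Unknown eligibility = 71 + 11 = 82
Out of scope = 49 + 37 = 86
Determined eligible = 84 + 42 + 35 + 13 = 174
e = 174 / (174 + 86) = 174 / 260 = 0.6692

66.9%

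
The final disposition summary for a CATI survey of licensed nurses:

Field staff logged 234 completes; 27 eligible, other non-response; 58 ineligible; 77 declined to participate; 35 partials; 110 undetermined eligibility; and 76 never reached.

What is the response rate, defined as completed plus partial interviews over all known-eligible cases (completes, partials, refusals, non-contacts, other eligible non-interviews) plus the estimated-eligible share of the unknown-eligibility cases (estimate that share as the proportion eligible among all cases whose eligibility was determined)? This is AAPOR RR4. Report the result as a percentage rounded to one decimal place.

Num → 234 + 35 = 269
Eligible (known) → 234 + 35 + 77 + 76 + 27 = 449
e = 449 / (449 + 58) = 449 / 507 = 0.8856
e × U → 0.8856 × 110 = 97.42
Denominator → 449 + 97.42 = 546.42
RR4 = 269 / 546.42 = 0.4923

49.2%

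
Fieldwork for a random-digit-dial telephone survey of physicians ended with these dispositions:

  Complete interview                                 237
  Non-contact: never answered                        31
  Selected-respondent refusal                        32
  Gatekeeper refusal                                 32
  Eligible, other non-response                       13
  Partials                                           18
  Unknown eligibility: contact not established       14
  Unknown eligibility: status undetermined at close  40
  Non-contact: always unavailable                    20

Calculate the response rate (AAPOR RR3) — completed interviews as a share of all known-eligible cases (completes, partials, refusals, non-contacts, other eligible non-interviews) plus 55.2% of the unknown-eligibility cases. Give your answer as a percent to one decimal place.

57.4%

Refused = 32 + 32 = 64
Never reached = 31 + 20 = 51
Unknown if eligible = 14 + 40 = 54
Top = 237
Determined eligible = 237 + 18 + 64 + 51 + 13 = 383
e × U = 0.5520 × 54 = 29.81
Denom = 383 + 29.81 = 412.81
RR3 = 237 / 412.81 = 0.5741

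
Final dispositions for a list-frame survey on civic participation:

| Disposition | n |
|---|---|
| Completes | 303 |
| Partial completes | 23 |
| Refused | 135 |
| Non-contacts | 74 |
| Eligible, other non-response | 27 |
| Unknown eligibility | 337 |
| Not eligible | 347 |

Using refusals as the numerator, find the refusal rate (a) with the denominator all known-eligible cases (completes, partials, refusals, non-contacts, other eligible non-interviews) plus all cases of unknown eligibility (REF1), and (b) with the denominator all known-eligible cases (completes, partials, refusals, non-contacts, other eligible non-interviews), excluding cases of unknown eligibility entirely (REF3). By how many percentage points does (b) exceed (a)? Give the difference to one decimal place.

9.0

Numerator: 135
Denominator: 303 + 23 + 135 + 74 + 27 + 337 = 899
REF1 = 135 / 899 = 0.1502
Denominator: 303 + 23 + 135 + 74 + 27 = 562
REF3 = 135 / 562 = 0.2402
Difference = 24.02 − 15.02 = 9.00 percentage points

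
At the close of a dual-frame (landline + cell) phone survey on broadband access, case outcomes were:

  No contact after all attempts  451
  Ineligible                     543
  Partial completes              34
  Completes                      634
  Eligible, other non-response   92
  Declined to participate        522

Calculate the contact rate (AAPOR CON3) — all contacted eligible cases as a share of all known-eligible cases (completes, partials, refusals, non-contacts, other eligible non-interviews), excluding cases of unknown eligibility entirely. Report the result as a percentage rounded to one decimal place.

Top → 634 + 34 + 522 + 92 = 1282
Denom → 634 + 34 + 522 + 451 + 92 = 1733
CON3 = 1282 / 1733 = 0.7398

74.0%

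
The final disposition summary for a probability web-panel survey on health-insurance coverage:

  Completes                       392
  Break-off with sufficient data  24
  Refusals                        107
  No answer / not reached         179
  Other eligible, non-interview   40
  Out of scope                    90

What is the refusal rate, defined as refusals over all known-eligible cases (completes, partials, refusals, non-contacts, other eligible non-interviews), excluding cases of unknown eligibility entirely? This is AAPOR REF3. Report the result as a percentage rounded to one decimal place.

Top → 107
Base → 392 + 24 + 107 + 179 + 40 = 742
REF3 = 107 / 742 = 0.1442

14.4%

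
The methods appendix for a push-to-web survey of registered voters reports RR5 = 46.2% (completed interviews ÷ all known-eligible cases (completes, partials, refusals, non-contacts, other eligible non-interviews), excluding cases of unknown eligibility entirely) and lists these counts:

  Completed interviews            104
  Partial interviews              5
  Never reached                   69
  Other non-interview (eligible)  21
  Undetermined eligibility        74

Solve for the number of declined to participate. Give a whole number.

RR5 = 104 / D = 0.462
D = 104 / 0.462 = 225.1
Remaining denominator categories sum to 199
declined to participate = 225.1 − 199 ≈ 26

26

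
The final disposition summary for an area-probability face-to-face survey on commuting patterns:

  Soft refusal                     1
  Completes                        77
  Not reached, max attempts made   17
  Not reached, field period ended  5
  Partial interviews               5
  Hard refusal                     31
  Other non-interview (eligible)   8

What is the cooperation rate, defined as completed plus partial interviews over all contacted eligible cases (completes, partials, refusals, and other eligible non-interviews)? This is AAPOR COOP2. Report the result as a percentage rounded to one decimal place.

67.2%

Refusals = 31 + 1 = 32
Never reached = 5 + 17 = 22
Top: 77 + 5 = 82
Denominator: 77 + 5 + 32 + 8 = 122
COOP2 = 82 / 122 = 0.6721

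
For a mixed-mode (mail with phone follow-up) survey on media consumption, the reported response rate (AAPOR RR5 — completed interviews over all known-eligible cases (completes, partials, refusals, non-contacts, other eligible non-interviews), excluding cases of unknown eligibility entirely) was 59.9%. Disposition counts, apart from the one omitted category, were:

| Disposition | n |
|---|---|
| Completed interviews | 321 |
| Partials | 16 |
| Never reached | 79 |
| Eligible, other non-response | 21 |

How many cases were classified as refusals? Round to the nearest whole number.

99

RR5 = 321 / D = 0.599
D = 321 / 0.599 = 535.9
Other denominator terms total 437
refusals = 535.9 − 437 ≈ 99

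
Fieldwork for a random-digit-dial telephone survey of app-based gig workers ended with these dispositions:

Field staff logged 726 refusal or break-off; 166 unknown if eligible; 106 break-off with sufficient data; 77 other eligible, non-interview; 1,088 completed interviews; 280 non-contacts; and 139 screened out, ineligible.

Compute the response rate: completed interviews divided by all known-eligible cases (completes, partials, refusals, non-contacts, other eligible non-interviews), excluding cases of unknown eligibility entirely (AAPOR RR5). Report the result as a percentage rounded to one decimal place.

Numerator → 1088
Denominator → 1088 + 106 + 726 + 280 + 77 = 2277
RR5 = 1088 / 2277 = 0.4778

47.8%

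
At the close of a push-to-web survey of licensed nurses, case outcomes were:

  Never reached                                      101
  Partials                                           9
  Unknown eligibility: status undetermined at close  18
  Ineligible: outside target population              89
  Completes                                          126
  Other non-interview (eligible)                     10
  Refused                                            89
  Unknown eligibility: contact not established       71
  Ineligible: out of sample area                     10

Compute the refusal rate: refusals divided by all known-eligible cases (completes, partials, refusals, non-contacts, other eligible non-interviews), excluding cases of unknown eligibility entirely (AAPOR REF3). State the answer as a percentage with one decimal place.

26.6%

Eligibility not determined = 71 + 18 = 89
Out of scope = 89 + 10 = 99
Num → 89
Base → 126 + 9 + 89 + 101 + 10 = 335
REF3 = 89 / 335 = 0.2657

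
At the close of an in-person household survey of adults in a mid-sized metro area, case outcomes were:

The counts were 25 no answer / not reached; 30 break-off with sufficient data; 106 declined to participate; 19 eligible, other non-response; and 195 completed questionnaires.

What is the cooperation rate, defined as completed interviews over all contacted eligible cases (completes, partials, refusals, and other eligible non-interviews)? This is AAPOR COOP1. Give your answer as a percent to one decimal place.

Num = 195
Base = 195 + 30 + 106 + 19 = 350
COOP1 = 195 / 350 = 0.5571

55.7%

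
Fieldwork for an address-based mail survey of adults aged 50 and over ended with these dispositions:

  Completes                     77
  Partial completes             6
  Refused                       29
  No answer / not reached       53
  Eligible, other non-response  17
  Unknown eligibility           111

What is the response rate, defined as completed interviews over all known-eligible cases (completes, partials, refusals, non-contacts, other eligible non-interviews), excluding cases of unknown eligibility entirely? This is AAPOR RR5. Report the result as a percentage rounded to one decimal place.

Numerator = 77
Denominator = 77 + 6 + 29 + 53 + 17 = 182
RR5 = 77 / 182 = 0.4231

42.3%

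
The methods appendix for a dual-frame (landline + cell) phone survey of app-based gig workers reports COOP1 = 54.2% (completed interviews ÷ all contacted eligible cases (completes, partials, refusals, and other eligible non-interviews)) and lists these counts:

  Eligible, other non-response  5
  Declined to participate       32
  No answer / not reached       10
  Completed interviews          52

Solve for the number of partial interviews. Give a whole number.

7

COOP1 = 52 / D = 0.542
D = 52 / 0.542 = 95.9
Other denominator terms total 89
partial interviews = 95.9 − 89 ≈ 7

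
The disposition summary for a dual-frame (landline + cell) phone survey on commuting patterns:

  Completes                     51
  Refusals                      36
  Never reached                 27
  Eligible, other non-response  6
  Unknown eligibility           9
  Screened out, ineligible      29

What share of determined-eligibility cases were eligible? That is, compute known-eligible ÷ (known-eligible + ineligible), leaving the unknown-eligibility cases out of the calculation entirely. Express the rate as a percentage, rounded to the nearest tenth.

80.5%

Known eligible = 51 + 36 + 27 + 6 = 120
e = 120 / (120 + 29) = 120 / 149 = 0.8054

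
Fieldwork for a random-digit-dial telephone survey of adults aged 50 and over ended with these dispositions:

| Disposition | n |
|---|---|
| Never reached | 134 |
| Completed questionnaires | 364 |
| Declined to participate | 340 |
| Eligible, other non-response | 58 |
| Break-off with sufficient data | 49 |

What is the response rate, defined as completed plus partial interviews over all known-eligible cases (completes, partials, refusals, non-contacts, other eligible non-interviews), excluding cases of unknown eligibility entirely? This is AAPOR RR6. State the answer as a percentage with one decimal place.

Numerator → 364 + 49 = 413
Denom → 364 + 49 + 340 + 134 + 58 = 945
RR6 = 413 / 945 = 0.4370

43.7%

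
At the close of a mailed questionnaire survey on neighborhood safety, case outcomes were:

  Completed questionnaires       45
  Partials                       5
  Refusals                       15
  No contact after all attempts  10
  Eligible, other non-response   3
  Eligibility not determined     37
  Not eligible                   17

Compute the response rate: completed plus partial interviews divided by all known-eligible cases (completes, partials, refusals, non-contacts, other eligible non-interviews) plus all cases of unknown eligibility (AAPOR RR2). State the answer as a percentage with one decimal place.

43.5%

Numerator → 45 + 5 = 50
Denominator → 45 + 5 + 15 + 10 + 3 + 37 = 115
RR2 = 50 / 115 = 0.4348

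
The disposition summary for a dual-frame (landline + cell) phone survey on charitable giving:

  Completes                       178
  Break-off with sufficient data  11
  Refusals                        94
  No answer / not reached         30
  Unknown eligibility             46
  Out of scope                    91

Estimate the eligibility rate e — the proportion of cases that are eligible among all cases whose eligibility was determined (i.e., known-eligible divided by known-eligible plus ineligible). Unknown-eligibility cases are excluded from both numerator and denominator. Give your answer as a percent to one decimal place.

77.5%

Determined eligible = 178 + 11 + 94 + 30 = 313
e = 313 / (313 + 91) = 313 / 404 = 0.7748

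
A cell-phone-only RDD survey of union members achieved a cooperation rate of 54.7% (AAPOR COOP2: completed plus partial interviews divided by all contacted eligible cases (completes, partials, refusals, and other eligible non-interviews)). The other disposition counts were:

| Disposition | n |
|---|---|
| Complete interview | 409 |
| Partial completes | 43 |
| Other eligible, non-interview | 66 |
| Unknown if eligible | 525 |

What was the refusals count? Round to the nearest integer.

Numerator → 409 + 43 = 452
COOP2 = 452 / D = 0.547
D = 452 / 0.547 = 826.3
Rest of base = 518
refusals = 826.3 − 518 ≈ 308

308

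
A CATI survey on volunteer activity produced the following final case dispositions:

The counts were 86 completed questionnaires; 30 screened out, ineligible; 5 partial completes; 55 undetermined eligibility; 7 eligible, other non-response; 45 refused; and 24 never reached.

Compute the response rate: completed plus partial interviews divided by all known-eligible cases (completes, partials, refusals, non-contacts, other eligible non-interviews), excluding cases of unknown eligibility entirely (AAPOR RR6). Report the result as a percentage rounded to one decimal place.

54.5%

Numerator: 86 + 5 = 91
Base: 86 + 5 + 45 + 24 + 7 = 167
RR6 = 91 / 167 = 0.5449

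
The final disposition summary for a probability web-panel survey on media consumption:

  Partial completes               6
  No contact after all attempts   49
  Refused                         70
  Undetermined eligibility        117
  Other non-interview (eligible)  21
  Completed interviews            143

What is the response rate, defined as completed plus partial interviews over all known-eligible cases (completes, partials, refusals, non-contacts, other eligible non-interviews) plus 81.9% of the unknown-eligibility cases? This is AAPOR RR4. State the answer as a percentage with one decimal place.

38.7%

Top = 143 + 6 = 149
Determined eligible = 143 + 6 + 70 + 49 + 21 = 289
Eligible share of unknowns = 0.8190 × 117 = 95.82
Denom = 289 + 95.82 = 384.82
RR4 = 149 / 384.82 = 0.3872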